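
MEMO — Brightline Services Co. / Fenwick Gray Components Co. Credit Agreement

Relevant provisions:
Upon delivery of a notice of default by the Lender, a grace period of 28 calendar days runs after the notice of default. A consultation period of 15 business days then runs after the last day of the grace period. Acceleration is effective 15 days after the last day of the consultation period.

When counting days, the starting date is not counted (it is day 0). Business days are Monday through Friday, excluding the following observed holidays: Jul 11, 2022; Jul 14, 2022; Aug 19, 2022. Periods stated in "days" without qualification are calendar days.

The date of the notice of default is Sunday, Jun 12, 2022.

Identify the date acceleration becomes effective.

Aug 17, 2022

The last day of the grace period: 28 calendar days after Jun 12, 2022 is Jul 10, 2022.
The last day of the consultation period: counting 15 business days from Sunday, Jul 10, 2022 (Jul 12, Jul 13, Jul 15, Jul 18, …, Jul 29, Aug 1, Aug 2, skipping weekends and the listed holidays on Jul 11, Jul 14) reaches Tuesday, Aug 2, 2022.
Adding 15 calendar days to Aug 2, 2022 gives Aug 17, 2022, which is the date acceleration becomes effective.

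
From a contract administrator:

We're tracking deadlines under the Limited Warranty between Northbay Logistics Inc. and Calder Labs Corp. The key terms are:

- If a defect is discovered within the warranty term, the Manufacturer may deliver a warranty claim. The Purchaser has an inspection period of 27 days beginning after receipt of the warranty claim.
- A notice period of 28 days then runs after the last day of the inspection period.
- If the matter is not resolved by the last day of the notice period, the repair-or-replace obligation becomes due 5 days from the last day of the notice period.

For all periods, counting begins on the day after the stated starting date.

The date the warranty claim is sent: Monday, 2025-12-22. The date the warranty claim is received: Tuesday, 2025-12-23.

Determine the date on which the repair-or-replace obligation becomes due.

The last day of the inspection period: 2025-12-23 + 27 days = 2026-01-19.
The last day of the notice period: 28 calendar days after 2026-01-19 is 2026-02-16.
Adding 5 calendar days to 2026-02-16 gives 2026-02-21, which is the date on which the repair-or-replace obligation becomes due.

2026-02-21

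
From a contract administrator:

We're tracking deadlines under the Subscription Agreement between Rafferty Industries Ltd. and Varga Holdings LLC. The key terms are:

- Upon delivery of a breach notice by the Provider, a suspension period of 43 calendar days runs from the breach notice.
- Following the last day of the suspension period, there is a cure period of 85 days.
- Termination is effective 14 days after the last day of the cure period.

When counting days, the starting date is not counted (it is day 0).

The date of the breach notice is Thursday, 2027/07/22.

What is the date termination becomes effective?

2027/12/11

Adding 43 calendar days to 2027/07/22 gives 2027/09/03, which is the last day of the suspension period.
The last day of the cure period: 85 calendar days after 2027/09/03 is 2027/11/27.
The date termination becomes effective: 14 calendar days after 2027/11/27 is 2027/12/11.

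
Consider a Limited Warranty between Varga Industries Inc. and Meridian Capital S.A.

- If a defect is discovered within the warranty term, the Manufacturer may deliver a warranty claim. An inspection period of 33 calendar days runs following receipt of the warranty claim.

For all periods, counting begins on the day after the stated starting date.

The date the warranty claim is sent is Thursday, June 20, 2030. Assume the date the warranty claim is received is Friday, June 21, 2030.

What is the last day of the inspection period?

The last day of the inspection period: 33 calendar days after June 21, 2030 is July 24, 2030.

July 24, 2030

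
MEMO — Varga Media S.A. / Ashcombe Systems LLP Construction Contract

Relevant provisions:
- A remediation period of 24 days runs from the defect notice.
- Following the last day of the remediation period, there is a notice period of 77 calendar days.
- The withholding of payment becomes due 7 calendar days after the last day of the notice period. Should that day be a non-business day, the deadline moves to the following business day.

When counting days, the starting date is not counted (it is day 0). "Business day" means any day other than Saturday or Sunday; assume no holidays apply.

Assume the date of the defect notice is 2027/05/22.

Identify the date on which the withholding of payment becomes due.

2027/09/07

The last day of the remediation period: 2027/05/22 + 24 days = 2027/06/15.
The last day of the notice period: 2027/06/15 + 77 days = 2027/08/31.
Adding 7 calendar days to 2027/08/31 gives 2027/09/07, which is the date on which the withholding of payment becomes due. 2027/09/07 is a Tuesday, so no roll-forward applies.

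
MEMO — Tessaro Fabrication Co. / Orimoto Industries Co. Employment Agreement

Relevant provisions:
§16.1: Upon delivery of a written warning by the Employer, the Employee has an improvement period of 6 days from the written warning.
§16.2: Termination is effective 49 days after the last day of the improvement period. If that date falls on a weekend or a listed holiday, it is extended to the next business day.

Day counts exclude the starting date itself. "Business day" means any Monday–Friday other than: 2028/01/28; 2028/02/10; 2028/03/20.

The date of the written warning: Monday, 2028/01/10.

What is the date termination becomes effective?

The last day of the improvement period: 6 calendar days after 2028/01/10 is 2028/01/16.
Adding 49 calendar days to 2028/01/16 gives 2028/03/05, which is the date termination becomes effective. That falls on a Sunday, so it rolls to the next business day, Monday, 2028/03/06.

2028/03/06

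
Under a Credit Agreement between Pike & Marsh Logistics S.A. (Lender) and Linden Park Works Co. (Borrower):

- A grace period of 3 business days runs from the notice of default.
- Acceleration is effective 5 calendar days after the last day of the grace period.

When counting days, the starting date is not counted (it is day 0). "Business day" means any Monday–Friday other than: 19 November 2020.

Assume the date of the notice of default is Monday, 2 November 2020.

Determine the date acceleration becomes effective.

10 November 2020

The last day of the grace period: 3 business days after Monday, 2 November 2020, skipping weekends — Nov 3, Nov 4, Nov 5 — lands on Thursday, 5 November 2020.
The date acceleration becomes effective: 5 calendar days after 5 November 2020 is 10 November 2020.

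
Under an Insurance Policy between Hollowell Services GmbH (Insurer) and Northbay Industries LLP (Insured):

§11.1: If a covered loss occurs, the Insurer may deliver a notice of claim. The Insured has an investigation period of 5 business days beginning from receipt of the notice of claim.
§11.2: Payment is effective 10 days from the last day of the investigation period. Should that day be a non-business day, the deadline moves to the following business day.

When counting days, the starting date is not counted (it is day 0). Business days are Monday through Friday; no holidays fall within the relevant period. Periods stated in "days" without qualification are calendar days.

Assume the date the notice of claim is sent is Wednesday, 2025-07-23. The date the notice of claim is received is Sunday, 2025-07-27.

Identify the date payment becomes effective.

From Sunday, 2025-07-27, 5 business days (Jul 28, Jul 29, Jul 30, Jul 31, Aug 1, skipping weekends) brings us to Friday, 2025-08-01, which is the last day of the investigation period.
The date payment becomes effective: 10 calendar days after 2025-08-01 is 2025-08-11. 2025-08-11 is a Monday, so no roll-forward applies.

2025-08-11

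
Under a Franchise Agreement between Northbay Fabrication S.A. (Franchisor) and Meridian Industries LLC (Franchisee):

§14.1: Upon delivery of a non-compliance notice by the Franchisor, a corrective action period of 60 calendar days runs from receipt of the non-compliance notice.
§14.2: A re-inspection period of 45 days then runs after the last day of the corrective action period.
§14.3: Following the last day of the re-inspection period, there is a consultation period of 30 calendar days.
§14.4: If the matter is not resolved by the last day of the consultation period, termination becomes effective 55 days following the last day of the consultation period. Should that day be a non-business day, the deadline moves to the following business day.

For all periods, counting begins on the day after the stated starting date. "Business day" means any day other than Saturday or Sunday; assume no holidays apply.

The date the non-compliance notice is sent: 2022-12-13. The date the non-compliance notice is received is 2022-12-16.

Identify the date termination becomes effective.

2023-06-26

The last day of the corrective action period: 60 calendar days after 2022-12-16 is 2023-02-14.
Adding 45 calendar days to 2023-02-14 gives 2023-03-31, which is the last day of the re-inspection period.
Adding 30 calendar days to 2023-03-31 gives 2023-04-30, which is the last day of the consultation period.
The date termination becomes effective: 2023-04-30 + 55 days = 2023-06-24. That falls on a Saturday, so it rolls to the next business day, Monday, 2023-06-26.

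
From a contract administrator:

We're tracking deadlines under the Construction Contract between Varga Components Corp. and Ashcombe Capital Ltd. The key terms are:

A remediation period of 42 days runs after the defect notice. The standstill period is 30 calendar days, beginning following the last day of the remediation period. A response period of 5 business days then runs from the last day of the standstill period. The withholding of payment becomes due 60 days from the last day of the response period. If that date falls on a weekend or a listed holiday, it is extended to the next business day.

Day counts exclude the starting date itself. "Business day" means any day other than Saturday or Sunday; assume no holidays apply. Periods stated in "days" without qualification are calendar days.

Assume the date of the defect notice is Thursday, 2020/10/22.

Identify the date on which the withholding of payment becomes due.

2021/03/09

The last day of the remediation period: 2020/10/22 + 42 days = 2020/12/03.
Adding 30 calendar days to 2020/12/03 gives 2021/01/02, which is the last day of the standstill period.
The last day of the response period: 5 business days after Saturday, 2021/01/02, skipping weekends — Jan 4, Jan 5, Jan 6, Jan 7, Jan 8 — lands on Friday, 2021/01/08.
The date on which the withholding of payment becomes due: 2021/01/08 + 60 days = 2021/03/09. 2021/03/09 is a Tuesday, so no roll-forward applies.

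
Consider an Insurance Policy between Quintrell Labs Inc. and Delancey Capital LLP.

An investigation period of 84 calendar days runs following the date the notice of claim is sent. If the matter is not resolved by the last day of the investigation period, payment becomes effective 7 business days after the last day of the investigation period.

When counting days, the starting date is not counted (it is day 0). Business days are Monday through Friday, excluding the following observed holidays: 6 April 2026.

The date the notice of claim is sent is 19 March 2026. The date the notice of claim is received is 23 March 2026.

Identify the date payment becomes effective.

22 June 2026

The last day of the investigation period: 19 March 2026 + 84 days = 11 June 2026.
The date payment becomes effective: counting 7 business days from Thursday, 11 June 2026 (Jun 12, Jun 15, Jun 16, Jun 17, Jun 18, Jun 19, Jun 22, skipping weekends) reaches Monday, 22 June 2026.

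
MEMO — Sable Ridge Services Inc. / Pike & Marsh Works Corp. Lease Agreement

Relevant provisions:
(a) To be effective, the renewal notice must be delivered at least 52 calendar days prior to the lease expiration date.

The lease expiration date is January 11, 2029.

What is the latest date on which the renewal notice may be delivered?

November 20, 2028

January 11, 2029 minus 52 days is November 20, 2028.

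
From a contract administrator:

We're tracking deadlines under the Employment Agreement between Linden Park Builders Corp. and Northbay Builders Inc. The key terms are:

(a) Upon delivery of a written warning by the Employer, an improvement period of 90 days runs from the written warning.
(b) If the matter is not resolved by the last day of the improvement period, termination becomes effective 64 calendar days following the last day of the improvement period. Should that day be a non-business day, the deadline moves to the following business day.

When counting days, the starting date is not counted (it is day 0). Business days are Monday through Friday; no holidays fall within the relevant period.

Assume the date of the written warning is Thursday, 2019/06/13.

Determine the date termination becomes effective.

2019/11/14

Adding 90 calendar days to 2019/06/13 gives 2019/09/11, which is the last day of the improvement period.
The date termination becomes effective: 64 calendar days after 2019/09/11 is 2019/11/14. 2019/11/14 is a Thursday, so no roll-forward applies.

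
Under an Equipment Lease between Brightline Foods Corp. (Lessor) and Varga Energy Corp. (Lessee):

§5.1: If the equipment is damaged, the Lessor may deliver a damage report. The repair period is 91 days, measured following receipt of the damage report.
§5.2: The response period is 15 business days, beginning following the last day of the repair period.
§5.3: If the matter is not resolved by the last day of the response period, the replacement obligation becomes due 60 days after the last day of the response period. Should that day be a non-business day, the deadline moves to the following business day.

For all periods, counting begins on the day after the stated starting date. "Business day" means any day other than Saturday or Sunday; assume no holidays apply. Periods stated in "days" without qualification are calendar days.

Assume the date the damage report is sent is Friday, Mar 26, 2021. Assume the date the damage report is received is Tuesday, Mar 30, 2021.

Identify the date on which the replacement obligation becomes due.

The last day of the repair period: 91 calendar days after Mar 30, 2021 is Jun 29, 2021.
The last day of the response period: counting 15 business days from Tuesday, Jun 29, 2021 (Jun 30, Jul 1, Jul 2, Jul 5, …, Jul 16, Jul 19, Jul 20, skipping weekends) reaches Tuesday, Jul 20, 2021.
The date on which the replacement obligation becomes due: Jul 20, 2021 + 60 days = Sep 18, 2021. That falls on a Saturday, so it rolls to the next business day, Monday, Sep 20, 2021.

Sep 20, 2021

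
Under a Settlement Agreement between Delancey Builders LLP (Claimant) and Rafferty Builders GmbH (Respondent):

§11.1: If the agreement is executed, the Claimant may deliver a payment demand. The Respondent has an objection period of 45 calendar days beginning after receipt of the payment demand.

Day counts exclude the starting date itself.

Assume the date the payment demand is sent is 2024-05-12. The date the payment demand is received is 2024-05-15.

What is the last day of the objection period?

2024-06-29

The last day of the objection period: 45 calendar days after 2024-05-15 is 2024-06-29.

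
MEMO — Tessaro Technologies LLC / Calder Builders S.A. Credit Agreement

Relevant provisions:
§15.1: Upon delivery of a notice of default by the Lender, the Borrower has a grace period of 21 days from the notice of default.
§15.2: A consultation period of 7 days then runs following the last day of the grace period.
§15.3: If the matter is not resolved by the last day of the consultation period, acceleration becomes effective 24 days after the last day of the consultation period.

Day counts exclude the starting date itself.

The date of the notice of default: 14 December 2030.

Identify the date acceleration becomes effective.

4 February 2031

The last day of the grace period: 21 calendar days after 14 December 2030 is 4 January 2031.
Adding 7 calendar days to 4 January 2031 gives 11 January 2031, which is the last day of the consultation period.
The date acceleration becomes effective: 11 January 2031 + 24 days = 4 February 2031.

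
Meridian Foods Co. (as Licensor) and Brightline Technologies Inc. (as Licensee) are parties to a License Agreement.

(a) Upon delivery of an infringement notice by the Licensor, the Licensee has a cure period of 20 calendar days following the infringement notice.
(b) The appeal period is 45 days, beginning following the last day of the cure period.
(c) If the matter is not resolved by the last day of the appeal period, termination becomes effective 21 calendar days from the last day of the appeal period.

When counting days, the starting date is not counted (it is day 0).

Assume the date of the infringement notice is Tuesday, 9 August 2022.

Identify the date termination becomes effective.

3 November 2022

The last day of the cure period: 20 calendar days after 9 August 2022 is 29 August 2022.
The last day of the appeal period: 29 August 2022 + 45 days = 13 October 2022.
The date termination becomes effective: 21 calendar days after 13 October 2022 is 3 November 2022.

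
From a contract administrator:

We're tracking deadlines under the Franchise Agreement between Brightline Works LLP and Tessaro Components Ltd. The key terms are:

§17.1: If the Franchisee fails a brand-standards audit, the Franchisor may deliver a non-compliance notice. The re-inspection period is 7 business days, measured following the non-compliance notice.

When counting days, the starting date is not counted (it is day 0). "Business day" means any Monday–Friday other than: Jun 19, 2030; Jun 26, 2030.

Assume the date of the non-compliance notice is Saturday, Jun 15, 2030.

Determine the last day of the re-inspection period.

The last day of the re-inspection period: 7 business days after Saturday, Jun 15, 2030, skipping weekends and the listed holidays on Jun 19, Jun 26 — Jun 17, Jun 18, Jun 20, Jun 21, Jun 24, Jun 25, Jun 27 — lands on Thursday, Jun 27, 2030.

Jun 27, 2030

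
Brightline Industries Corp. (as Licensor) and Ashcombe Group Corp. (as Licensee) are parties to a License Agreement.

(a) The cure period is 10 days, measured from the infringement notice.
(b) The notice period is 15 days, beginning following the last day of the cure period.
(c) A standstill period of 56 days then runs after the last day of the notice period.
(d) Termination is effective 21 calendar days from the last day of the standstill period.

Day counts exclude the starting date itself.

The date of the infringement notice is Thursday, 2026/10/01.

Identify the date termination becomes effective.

2027/01/11

Adding 10 calendar days to 2026/10/01 gives 2026/10/11, which is the last day of the cure period.
Adding 15 calendar days to 2026/10/11 gives 2026/10/26, which is the last day of the notice period.
The last day of the standstill period: 2026/10/26 + 56 days = 2026/12/21.
Adding 21 calendar days to 2026/12/21 gives 2027/01/11, which is the date termination becomes effective.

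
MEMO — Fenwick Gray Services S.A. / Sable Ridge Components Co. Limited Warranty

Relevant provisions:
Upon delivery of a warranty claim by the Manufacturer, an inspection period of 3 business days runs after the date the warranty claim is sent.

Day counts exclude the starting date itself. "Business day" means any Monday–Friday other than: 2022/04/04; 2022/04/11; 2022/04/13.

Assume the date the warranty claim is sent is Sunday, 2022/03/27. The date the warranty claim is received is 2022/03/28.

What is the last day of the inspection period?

The last day of the inspection period: counting 3 business days from Sunday, 2022/03/27 (Mar 28, Mar 29, Mar 30, skipping weekends) reaches Wednesday, 2022/03/30.

2022/03/30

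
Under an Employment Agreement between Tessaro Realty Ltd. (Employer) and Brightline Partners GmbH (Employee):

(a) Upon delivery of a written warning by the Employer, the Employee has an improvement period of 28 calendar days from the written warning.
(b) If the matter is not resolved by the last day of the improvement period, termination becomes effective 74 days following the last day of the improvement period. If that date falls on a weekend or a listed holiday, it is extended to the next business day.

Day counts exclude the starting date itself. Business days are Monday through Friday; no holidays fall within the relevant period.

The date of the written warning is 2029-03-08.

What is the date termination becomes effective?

The last day of the improvement period: 28 calendar days after 2029-03-08 is 2029-04-05.
The date termination becomes effective: 2029-04-05 + 74 days = 2029-06-18. 2029-06-18 is a Monday, so no roll-forward applies.

2029-06-18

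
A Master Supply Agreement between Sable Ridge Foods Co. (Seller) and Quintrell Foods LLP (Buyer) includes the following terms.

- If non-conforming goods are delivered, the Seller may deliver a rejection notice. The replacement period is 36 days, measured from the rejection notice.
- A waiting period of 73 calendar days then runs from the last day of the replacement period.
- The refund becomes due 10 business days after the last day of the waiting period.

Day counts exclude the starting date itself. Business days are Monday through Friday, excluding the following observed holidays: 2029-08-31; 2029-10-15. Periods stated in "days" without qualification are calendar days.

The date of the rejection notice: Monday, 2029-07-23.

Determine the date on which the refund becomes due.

The last day of the replacement period: 2029-07-23 + 36 days = 2029-08-28.
The last day of the waiting period: 73 calendar days after 2029-08-28 is 2029-11-09.
From Friday, 2029-11-09, 10 business days (Nov 12, Nov 13, Nov 14, Nov 15, Nov 16, Nov 19, Nov 20, Nov 21, Nov 22, Nov 23, skipping weekends) brings us to Friday, 2029-11-23, which is the date on which the refund becomes due.

2029-11-23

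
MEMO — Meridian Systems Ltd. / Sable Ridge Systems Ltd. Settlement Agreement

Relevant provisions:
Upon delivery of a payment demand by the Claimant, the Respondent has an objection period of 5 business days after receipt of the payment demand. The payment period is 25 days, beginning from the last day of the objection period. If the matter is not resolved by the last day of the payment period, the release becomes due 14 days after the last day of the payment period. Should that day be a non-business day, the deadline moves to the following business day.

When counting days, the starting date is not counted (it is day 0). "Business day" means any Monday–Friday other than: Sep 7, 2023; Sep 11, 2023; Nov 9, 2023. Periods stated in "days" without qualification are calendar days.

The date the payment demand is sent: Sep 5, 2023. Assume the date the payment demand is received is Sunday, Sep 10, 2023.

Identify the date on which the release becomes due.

The last day of the objection period: 5 business days after Sunday, Sep 10, 2023, skipping weekends and the listed holiday on Sep 11 — Sep 12, Sep 13, Sep 14, Sep 15, Sep 18 — lands on Monday, Sep 18, 2023.
Adding 25 calendar days to Sep 18, 2023 gives Oct 13, 2023, which is the last day of the payment period.
Adding 14 calendar days to Oct 13, 2023 gives Oct 27, 2023, which is the date on which the release becomes due. Oct 27, 2023 is a Friday and is not a listed holiday, so no roll-forward applies.

Oct 27, 2023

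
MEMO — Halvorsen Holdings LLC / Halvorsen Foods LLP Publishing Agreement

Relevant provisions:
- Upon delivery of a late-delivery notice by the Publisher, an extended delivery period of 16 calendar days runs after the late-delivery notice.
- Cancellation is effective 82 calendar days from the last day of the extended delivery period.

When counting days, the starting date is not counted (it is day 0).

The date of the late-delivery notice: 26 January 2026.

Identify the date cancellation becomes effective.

4 May 2026

Adding 16 calendar days to 26 January 2026 gives 11 February 2026, which is the last day of the extended delivery period.
The date cancellation becomes effective: 82 calendar days after 11 February 2026 is 4 May 2026.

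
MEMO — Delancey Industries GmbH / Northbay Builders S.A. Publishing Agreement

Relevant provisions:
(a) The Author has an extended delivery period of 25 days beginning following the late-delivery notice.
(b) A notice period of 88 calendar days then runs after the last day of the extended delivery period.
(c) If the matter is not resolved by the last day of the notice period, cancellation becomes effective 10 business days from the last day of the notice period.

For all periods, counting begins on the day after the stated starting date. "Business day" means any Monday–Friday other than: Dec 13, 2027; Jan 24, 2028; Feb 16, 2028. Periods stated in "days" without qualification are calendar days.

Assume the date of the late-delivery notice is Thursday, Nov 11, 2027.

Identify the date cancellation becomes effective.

Mar 17, 2028

Adding 25 calendar days to Nov 11, 2027 gives Dec 6, 2027, which is the last day of the extended delivery period.
The last day of the notice period: Dec 6, 2027 + 88 days = Mar 3, 2028.
The date cancellation becomes effective: 10 business days after Friday, Mar 3, 2028, skipping weekends — Mar 6, Mar 7, Mar 8, Mar 9, Mar 10, Mar 13, Mar 14, Mar 15, Mar 16, Mar 17 — lands on Friday, Mar 17, 2028.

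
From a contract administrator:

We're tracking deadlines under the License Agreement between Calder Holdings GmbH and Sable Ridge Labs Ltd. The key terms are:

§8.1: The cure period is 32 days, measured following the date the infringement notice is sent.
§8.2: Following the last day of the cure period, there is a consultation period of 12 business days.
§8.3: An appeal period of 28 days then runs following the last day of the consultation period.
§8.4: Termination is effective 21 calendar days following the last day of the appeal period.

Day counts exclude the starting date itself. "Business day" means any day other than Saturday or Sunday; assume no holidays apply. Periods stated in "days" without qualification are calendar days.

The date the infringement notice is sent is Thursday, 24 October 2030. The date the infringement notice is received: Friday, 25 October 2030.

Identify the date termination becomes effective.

29 January 2031

The last day of the cure period: 32 calendar days after 24 October 2030 is 25 November 2030.
The last day of the consultation period: 12 business days after Monday, 25 November 2030, skipping weekends — Nov 26, Nov 27, Nov 28, Nov 29, …, Dec 9, Dec 10, Dec 11 — lands on Wednesday, 11 December 2030.
The last day of the appeal period: 11 December 2030 + 28 days = 8 January 2031.
The date termination becomes effective: 21 calendar days after 8 January 2031 is 29 January 2031.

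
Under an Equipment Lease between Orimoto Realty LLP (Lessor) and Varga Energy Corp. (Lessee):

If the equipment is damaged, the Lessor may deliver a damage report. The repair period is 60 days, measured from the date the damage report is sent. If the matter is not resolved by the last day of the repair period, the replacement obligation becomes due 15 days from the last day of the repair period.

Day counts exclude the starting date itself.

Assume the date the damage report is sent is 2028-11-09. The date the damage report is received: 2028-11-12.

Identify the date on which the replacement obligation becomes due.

2029-01-23

Adding 60 calendar days to 2028-11-09 gives 2029-01-08, which is the last day of the repair period.
The date on which the replacement obligation becomes due: 15 calendar days after 2029-01-08 is 2029-01-23.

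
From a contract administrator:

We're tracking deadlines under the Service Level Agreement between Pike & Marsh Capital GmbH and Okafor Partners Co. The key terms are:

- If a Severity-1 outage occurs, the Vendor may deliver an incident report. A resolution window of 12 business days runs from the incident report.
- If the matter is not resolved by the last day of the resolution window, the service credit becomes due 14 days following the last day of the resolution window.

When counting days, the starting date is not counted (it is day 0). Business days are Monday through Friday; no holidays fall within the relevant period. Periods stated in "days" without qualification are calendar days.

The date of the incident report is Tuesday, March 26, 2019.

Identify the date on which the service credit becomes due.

The last day of the resolution window: counting 12 business days from Tuesday, March 26, 2019 (Mar 27, Mar 28, Mar 29, Apr 1, …, Apr 9, Apr 10, Apr 11, skipping weekends) reaches Thursday, April 11, 2019.
The date on which the service credit becomes due: 14 calendar days after April 11, 2019 is April 25, 2019.

April 25, 2019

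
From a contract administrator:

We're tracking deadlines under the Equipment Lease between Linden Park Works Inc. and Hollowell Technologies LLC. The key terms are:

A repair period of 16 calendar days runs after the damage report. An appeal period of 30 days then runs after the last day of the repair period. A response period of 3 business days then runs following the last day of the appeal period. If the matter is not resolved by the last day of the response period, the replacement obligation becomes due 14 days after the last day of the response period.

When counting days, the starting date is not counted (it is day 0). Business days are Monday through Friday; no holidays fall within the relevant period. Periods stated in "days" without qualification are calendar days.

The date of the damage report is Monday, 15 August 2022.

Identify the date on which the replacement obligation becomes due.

19 October 2022

The last day of the repair period: 16 calendar days after 15 August 2022 is 31 August 2022.
The last day of the appeal period: 31 August 2022 + 30 days = 30 September 2022.
The last day of the response period: 3 business days after Friday, 30 September 2022, skipping weekends — Oct 3, Oct 4, Oct 5 — lands on Wednesday, 5 October 2022.
The date on which the replacement obligation becomes due: 5 October 2022 + 14 days = 19 October 2022.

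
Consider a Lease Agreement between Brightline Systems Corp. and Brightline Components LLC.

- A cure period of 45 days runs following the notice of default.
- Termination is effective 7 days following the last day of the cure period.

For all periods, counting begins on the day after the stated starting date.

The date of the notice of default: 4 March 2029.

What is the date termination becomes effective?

The last day of the cure period: 45 calendar days after 4 March 2029 is 18 April 2029.
Adding 7 calendar days to 18 April 2029 gives 25 April 2029, which is the date termination becomes effective.

25 April 2029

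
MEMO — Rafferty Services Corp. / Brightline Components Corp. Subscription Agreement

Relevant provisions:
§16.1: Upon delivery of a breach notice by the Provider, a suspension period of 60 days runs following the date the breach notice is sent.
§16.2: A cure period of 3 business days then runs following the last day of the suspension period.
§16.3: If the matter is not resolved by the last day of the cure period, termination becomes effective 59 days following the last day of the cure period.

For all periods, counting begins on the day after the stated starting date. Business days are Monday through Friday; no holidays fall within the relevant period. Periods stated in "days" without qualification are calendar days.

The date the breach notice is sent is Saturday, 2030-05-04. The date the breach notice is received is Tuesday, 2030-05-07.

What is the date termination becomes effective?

Adding 60 calendar days to 2030-05-04 gives 2030-07-03, which is the last day of the suspension period.
The last day of the cure period: 3 business days after Wednesday, 2030-07-03, skipping weekends — Jul 4, Jul 5, Jul 8 — lands on Monday, 2030-07-08.
The date termination becomes effective: 59 calendar days after 2030-07-08 is 2030-09-05.

2030-09-05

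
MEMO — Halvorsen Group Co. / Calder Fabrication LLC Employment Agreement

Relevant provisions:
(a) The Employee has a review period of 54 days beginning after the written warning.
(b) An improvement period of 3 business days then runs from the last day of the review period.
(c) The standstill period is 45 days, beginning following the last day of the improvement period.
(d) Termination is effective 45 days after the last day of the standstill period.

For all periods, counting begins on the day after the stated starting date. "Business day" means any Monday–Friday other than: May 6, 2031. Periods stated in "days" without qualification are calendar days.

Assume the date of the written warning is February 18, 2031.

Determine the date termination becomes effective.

The last day of the review period: February 18, 2031 + 54 days = April 13, 2031.
From Sunday, April 13, 2031, 3 business days (Apr 14, Apr 15, Apr 16, skipping weekends) brings us to Wednesday, April 16, 2031, which is the last day of the improvement period.
The last day of the standstill period: 45 calendar days after April 16, 2031 is May 31, 2031.
The date termination becomes effective: 45 calendar days after May 31, 2031 is July 15, 2031.

July 15, 2031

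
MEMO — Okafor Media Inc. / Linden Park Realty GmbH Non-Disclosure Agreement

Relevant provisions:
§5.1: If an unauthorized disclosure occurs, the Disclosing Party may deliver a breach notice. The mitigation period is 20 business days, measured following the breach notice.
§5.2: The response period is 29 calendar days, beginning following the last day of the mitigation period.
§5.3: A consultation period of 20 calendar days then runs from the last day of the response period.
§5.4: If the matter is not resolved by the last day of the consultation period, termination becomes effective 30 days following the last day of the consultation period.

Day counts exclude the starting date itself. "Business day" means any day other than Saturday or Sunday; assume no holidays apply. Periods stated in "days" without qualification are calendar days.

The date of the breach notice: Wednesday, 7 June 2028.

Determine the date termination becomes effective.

22 September 2028

The last day of the mitigation period: counting 20 business days from Wednesday, 7 June 2028 (Jun 8, Jun 9, Jun 12, Jun 13, …, Jul 3, Jul 4, Jul 5, skipping weekends) reaches Wednesday, 5 July 2028.
The last day of the response period: 29 calendar days after 5 July 2028 is 3 August 2028.
The last day of the consultation period: 3 August 2028 + 20 days = 23 August 2028.
The date termination becomes effective: 30 calendar days after 23 August 2028 is 22 September 2028.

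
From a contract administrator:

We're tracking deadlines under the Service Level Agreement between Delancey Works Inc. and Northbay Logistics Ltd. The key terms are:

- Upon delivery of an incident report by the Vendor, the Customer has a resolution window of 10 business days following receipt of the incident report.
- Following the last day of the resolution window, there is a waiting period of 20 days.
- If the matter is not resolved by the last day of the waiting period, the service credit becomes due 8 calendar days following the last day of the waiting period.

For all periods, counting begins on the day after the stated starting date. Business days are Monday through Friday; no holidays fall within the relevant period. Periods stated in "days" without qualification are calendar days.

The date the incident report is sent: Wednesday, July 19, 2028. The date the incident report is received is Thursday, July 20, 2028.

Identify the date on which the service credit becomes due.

August 31, 2028

From Thursday, July 20, 2028, 10 business days (Jul 21, Jul 24, Jul 25, Jul 26, Jul 27, Jul 28, Jul 31, Aug 1, Aug 2, Aug 3, skipping weekends) brings us to Thursday, August 3, 2028, which is the last day of the resolution window.
Adding 20 calendar days to August 3, 2028 gives August 23, 2028, which is the last day of the waiting period.
Adding 8 calendar days to August 23, 2028 gives August 31, 2028, which is the date on which the service credit becomes due.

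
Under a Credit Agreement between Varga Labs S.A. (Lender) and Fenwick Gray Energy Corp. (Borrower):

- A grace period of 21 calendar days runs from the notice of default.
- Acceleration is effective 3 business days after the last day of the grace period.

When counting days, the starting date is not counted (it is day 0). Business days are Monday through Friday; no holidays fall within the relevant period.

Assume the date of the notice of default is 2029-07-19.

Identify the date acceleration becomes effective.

2029-08-14

Adding 21 calendar days to 2029-07-19 gives 2029-08-09, which is the last day of the grace period.
From Thursday, 2029-08-09, 3 business days (Aug 10, Aug 13, Aug 14, skipping weekends) brings us to Tuesday, 2029-08-14, which is the date acceleration becomes effective.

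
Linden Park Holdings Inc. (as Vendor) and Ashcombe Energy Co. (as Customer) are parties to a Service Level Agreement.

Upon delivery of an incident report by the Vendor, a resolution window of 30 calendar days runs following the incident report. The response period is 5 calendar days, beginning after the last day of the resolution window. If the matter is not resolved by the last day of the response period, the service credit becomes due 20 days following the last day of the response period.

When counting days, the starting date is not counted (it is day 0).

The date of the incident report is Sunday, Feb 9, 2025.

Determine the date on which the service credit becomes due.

Adding 30 calendar days to Feb 9, 2025 gives Mar 11, 2025, which is the last day of the resolution window.
Adding 5 calendar days to Mar 11, 2025 gives Mar 16, 2025, which is the last day of the response period.
The date on which the service credit becomes due: 20 calendar days after Mar 16, 2025 is Apr 5, 2025.

Apr 5, 2025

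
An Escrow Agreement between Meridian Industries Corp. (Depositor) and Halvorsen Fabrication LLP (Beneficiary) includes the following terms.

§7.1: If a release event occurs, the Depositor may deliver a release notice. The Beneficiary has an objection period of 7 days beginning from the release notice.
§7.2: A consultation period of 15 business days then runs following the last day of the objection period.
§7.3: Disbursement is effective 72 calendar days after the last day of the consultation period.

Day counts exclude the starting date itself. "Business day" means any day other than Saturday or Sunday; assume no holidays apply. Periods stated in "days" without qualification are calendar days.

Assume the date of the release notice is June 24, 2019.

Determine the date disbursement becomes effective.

The last day of the objection period: 7 calendar days after June 24, 2019 is July 1, 2019.
The last day of the consultation period: counting 15 business days from Monday, July 1, 2019 (Jul 2, Jul 3, Jul 4, Jul 5, …, Jul 18, Jul 19, Jul 22, skipping weekends) reaches Monday, July 22, 2019.
The date disbursement becomes effective: July 22, 2019 + 72 days = October 2, 2019.

October 2, 2019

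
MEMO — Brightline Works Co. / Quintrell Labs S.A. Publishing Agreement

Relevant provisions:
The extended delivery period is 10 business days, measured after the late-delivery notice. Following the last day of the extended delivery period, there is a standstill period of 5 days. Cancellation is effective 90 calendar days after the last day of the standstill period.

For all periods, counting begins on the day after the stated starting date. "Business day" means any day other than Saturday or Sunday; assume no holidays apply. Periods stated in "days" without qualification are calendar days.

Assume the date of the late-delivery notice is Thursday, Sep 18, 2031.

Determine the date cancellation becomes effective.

Jan 5, 2032

The last day of the extended delivery period: 10 business days after Thursday, Sep 18, 2031, skipping weekends — Sep 19, Sep 22, Sep 23, Sep 24, Sep 25, Sep 26, Sep 29, Sep 30, Oct 1, Oct 2 — lands on Thursday, Oct 2, 2031.
The last day of the standstill period: 5 calendar days after Oct 2, 2031 is Oct 7, 2031.
The date cancellation becomes effective: 90 calendar days after Oct 7, 2031 is Jan 5, 2032.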